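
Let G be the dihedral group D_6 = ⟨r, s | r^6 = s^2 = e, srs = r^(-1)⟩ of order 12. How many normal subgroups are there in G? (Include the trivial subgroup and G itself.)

7

G has 16 subgroups. Checking conjugation-invariance by order — order 1: 1/1 normal; order 2: 1/7 normal; order 3: 1/1 normal; order 4: 0/3 normal; order 6: 3/3 normal; order 12: 1/1 normal.
Total normal subgroups: 7.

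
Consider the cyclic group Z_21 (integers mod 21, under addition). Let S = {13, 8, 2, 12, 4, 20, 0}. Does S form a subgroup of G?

No

2 ∈ S but its inverse 19 ∉ S, so S is not a subgroup.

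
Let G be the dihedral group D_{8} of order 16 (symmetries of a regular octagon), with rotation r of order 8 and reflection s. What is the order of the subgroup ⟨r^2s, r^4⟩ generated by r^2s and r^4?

4

|⟨r^2s⟩| = 2 and |⟨r^4⟩| = 2, so |H| is a multiple of lcm(2, 2) = 2 and divides |G| = 16.
Closing under the operation: H = {e, r^4, r^2s, r^6s}, so |H| = 4.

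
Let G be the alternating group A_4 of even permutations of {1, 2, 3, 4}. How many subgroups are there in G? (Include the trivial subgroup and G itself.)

10

|G| = 12, so by Lagrange every subgroup order divides 12. Divisors: 1, 2, 3, 4, 6, 12.
Subgroups by order — order 1: 1; order 2: 3; order 3: 4; order 4: 1; order 6: 0; order 12: 1.
Total: 1 + 3 + 4 + 1 + 0 + 1 = 10.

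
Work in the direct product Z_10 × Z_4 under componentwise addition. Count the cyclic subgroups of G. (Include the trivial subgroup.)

A cyclic subgroup of order d is generated by each of its φ(d) elements of order d, so the cyclic subgroups of order d number (#elements of order d)/φ(d).
Cyclic subgroups by order — order 1: 1; order 2: 3; order 4: 2; order 5: 1; order 10: 3; order 20: 2.
Total: 12.

12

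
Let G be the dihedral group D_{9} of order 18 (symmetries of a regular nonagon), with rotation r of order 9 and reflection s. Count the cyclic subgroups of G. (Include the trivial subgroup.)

A cyclic subgroup of order d is generated by each of its φ(d) elements of order d, so the cyclic subgroups of order d number (#elements of order d)/φ(d).
Cyclic subgroups by order — order 1: 1; order 2: 9; order 3: 1; order 9: 1.
Total: 12.

12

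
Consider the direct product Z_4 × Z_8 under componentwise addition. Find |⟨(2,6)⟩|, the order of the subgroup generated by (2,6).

4

The order of (2,6) in Z_4 × Z_8 is lcm(ord(2) in Z_4, ord(6) in Z_8).
ord(2) = 2 and ord(6) = 4, so |⟨(2,6)⟩| = lcm(2, 4) = 4.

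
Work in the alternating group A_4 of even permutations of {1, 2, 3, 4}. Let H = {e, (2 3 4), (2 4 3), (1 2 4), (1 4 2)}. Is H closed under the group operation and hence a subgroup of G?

No

|H| = 5 does not divide |G| = 12, so by Lagrange H is not a subgroup.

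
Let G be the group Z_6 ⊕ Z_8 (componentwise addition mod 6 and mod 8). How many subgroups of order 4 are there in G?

3

|G| = 48 and 4 | 48, so subgroups of order 4 are possible by Lagrange.
The subgroups of order 4 are: {(0,0), (0,2), (0,4), (0,6)}; {(0,0), (0,4), (3,0), (3,4)}; {(0,0), (0,4), (3,2), (3,6)}.
So G has 3 subgroups of order 4.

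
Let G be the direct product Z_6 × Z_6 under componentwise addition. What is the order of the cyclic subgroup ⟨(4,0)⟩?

The order of (4,0) in Z_6 × Z_6 is lcm(ord(4) in Z_6, ord(0) in Z_6).
ord(4) = 3 and ord(0) = 1, so |⟨(4,0)⟩| = lcm(3, 1) = 3.

3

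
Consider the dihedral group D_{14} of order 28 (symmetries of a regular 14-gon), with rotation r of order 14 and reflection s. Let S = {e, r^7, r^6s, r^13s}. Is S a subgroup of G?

|S| = 4 divides |G| = 28, consistent with Lagrange.
S contains the identity, every element's inverse is in S, and S is closed under ·: it is a subgroup.

Yes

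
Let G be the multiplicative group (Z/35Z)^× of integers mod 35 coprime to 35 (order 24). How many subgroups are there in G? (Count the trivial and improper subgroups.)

|G| = 24, so by Lagrange every subgroup order divides 24. Divisors: 1, 2, 3, 4, 6, 8, 12, 24.
Subgroups by order — order 1: 1; order 2: 3; order 3: 1; order 4: 3; order 6: 3; order 8: 1; order 12: 3; order 24: 1.
Total: 1 + 3 + 1 + 3 + 3 + 1 + 3 + 1 = 16.

16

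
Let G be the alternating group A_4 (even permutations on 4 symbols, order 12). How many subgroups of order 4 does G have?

1

|G| = 12 and 4 | 12, so subgroups of order 4 are possible by Lagrange.
The subgroups of order 4 are: {e, (1 2)(3 4), (1 3)(2 4), (1 4)(2 3)}.
So G has 1 subgroup of order 4.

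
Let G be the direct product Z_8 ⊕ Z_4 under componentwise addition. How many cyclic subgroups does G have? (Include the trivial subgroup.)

Each element a generates a cyclic subgroup ⟨a⟩; distinct elements may generate the same one (a cyclic group of order d has φ(d) generators).
Cyclic subgroups by order — order 1: 1; order 2: 3; order 4: 6; order 8: 4.
Total: 14.

14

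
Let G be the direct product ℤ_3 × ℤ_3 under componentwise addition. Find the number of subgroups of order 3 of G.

4

|G| = 9 and 3 | 9, so subgroups of order 3 are possible by Lagrange.
The subgroups of order 3 are: {(0,0), (0,1), (0,2)}; {(0,0), (1,0), (2,0)}; {(0,0), (1,1), (2,2)}; {(0,0), (1,2), (2,1)}.
So G has 4 subgroups of order 3.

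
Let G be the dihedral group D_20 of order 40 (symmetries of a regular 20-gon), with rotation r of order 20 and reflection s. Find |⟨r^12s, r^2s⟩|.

4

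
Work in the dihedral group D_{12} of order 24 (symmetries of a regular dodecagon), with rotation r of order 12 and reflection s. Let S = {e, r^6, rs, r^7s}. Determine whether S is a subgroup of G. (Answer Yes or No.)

Yes

|S| = 4 divides |G| = 24, consistent with Lagrange.
S contains the identity, every element's inverse is in S, and S is closed under ·: it is a subgroup.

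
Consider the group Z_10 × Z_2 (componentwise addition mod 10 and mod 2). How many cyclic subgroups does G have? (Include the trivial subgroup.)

8

Each element a generates a cyclic subgroup ⟨a⟩; distinct elements may generate the same one (a cyclic group of order d has φ(d) generators).
Cyclic subgroups by order — order 1: 1; order 2: 3; order 5: 1; order 10: 3.
Total: 8.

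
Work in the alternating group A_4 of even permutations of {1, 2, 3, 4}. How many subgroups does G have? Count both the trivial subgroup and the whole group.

10

|G| = 12, so by Lagrange every subgroup order divides 12. Divisors: 1, 2, 3, 4, 6, 12.
Subgroups by order — order 1: 1; order 2: 3; order 3: 4; order 4: 1; order 6: 0; order 12: 1.
Total: 1 + 3 + 4 + 1 + 0 + 1 = 10.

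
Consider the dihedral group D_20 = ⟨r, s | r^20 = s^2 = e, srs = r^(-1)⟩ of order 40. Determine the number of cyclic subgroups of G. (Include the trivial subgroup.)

26

Group the elements of G by the cyclic subgroup they generate; each cyclic subgroup of order d accounts for φ(d) elements.
Cyclic subgroups by order — order 1: 1; order 2: 21; order 4: 1; order 5: 1; order 10: 1; order 20: 1.
Total: 26.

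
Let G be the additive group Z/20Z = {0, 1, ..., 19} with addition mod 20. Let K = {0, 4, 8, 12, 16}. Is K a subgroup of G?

Yes

|K| = 5 divides |G| = 20, consistent with Lagrange.
K contains the identity, every element's inverse is in K, and K is closed under +: it is a subgroup.
In fact K = ⟨16⟩.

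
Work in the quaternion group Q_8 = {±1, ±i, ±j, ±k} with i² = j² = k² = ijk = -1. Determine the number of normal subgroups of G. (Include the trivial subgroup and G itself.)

6

G has 6 subgroups. Checking conjugation-invariance by order — order 1: 1/1 normal; order 2: 1/1 normal; order 4: 3/3 normal; order 8: 1/1 normal.
Total normal subgroups: 6.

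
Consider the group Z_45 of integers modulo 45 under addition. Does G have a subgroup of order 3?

3 | 45. A subgroup of order 3 is {0, 15, 30}.

Yes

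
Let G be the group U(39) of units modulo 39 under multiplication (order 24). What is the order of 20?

12

Compute successive powers of 20 mod 39: 20, 10, 5, 22, 11, 25, 32, 16, …; 20^12 ≡ 1 (mod 39).
So |⟨20⟩| = 12.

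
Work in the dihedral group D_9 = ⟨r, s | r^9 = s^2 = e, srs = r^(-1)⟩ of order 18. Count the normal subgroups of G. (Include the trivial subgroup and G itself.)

4

G has 16 subgroups. Checking conjugation-invariance by order — order 1: 1/1 normal; order 2: 0/9 normal; order 3: 1/1 normal; order 6: 0/3 normal; order 9: 1/1 normal; order 18: 1/1 normal.
Total normal subgroups: 4.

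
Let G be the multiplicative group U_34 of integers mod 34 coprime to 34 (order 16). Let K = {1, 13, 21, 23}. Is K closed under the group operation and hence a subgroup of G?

No

23 ∈ K but its inverse 3 ∉ K, so K is not a subgroup.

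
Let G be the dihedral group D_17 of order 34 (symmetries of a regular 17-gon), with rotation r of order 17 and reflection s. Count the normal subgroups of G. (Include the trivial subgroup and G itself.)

3

G has 20 subgroups. Checking conjugation-invariance by order — order 1: 1/1 normal; order 2: 0/17 normal; order 17: 1/1 normal; order 34: 1/1 normal.
Total normal subgroups: 3.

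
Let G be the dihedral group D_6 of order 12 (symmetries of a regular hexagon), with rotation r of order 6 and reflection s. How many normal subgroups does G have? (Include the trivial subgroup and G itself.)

G has 16 subgroups. Checking conjugation-invariance by order — order 1: 1/1 normal; order 2: 1/7 normal; order 3: 1/1 normal; order 4: 0/3 normal; order 6: 3/3 normal; order 12: 1/1 normal.
Total normal subgroups: 7.

7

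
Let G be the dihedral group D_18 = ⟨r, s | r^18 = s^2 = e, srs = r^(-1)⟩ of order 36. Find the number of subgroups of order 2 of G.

|G| = 36 and 2 | 36, so subgroups of order 2 are possible by Lagrange.
The subgroups of order 2 are: {e, r^10s}; {e, r^11s}; {e, r^12s}; {e, r^13s}; … (19 in all).
So G has 19 subgroups of order 2.

19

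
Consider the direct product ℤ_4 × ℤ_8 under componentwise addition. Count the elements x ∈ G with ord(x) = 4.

An element (a,b) has order lcm(ord(a), ord(b)); count pairs with lcm equal to 4.
Enumerating gives 12 such elements.

12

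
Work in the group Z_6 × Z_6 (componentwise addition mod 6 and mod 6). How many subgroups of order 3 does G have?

4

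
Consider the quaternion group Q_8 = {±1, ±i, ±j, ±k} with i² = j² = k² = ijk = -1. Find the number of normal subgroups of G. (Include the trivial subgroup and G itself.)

G has 6 subgroups. Checking conjugation-invariance by order — order 1: 1/1 normal; order 2: 1/1 normal; order 4: 3/3 normal; order 8: 1/1 normal.
Total normal subgroups: 6.

6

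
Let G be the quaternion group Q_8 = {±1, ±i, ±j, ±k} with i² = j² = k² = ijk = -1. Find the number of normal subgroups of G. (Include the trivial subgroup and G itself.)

G has 6 subgroups. Checking conjugation-invariance by order — order 1: 1/1 normal; order 2: 1/1 normal; order 4: 3/3 normal; order 8: 1/1 normal.
Total normal subgroups: 6.

6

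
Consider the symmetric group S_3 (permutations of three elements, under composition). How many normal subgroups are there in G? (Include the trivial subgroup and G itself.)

G has 6 subgroups. Checking conjugation-invariance by order — order 1: 1/1 normal; order 2: 0/3 normal; order 3: 1/1 normal; order 6: 1/1 normal.
Total normal subgroups: 3.

3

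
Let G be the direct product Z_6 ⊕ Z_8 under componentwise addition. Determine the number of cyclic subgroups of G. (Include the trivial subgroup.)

Each element a generates a cyclic subgroup ⟨a⟩; distinct elements may generate the same one (a cyclic group of order d has φ(d) generators).
Cyclic subgroups by order — order 1: 1; order 2: 3; order 3: 1; order 4: 2; order 6: 3; order 8: 2; order 12: 2; order 24: 2.
Total: 16.

16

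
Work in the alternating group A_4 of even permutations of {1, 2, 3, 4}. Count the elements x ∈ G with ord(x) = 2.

The elements of order 2 are: (1 2)(3 4), (1 3)(2 4), (1 4)(2 3).
That's 3.

3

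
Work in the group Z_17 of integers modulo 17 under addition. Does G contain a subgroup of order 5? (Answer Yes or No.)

5 does not divide |G| = 17, so by Lagrange no subgroup of order 5 exists.

No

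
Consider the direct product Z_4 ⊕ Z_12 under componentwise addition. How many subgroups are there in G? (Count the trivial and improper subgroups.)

|G| = 48, so by Lagrange every subgroup order divides 48. Divisors: 1, 2, 3, 4, 6, 8, 12, 16, 24, 48.
Subgroups by order — order 1: 1; order 2: 3; order 3: 1; order 4: 7; order 6: 3; order 8: 3; order 12: 7; order 16: 1; order 24: 3; order 48: 1.
Total: 1 + 3 + 1 + 7 + 3 + 3 + 7 + 1 + 3 + 1 = 30.

30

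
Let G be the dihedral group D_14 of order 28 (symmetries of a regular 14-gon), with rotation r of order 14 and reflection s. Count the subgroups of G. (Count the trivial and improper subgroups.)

28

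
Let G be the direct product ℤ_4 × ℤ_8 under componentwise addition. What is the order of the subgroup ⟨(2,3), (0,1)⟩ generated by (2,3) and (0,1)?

|⟨(2,3)⟩| = 8 and |⟨(0,1)⟩| = 8, so |H| is a multiple of lcm(8, 8) = 8 and divides |G| = 32.
Closing under the operation: H = {(0,0), (0,1), (0,2), (0,3), (0,4), (0,5), (0,6), (0,7), (2,0), (2,1), (2,2), (2,3), (2,4), (2,5), (2,6), (2,7)}, so |H| = 16.

16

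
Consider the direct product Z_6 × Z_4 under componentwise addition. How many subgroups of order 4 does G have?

|G| = 24 and 4 | 24, so subgroups of order 4 are possible by Lagrange.
The subgroups of order 4 are: {(0,0), (0,1), (0,2), (0,3)}; {(0,0), (0,2), (3,0), (3,2)}; {(0,0), (0,2), (3,1), (3,3)}.
So G has 3 subgroups of order 4.

3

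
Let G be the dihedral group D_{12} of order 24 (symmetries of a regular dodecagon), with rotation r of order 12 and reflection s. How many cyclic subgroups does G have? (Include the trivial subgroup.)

18

A cyclic subgroup of order d is generated by each of its φ(d) elements of order d, so the cyclic subgroups of order d number (#elements of order d)/φ(d).
Cyclic subgroups by order — order 1: 1; order 2: 13; order 3: 1; order 4: 1; order 6: 1; order 12: 1.
Total: 18.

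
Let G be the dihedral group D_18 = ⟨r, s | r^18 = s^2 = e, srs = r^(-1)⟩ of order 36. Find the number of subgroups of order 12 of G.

3

|G| = 36 and 12 | 36, so subgroups of order 12 are possible by Lagrange.
The subgroups of order 12 are: {e, r^3, r^6, r^9, r^12, r^15, rs, r^4s, r^7s, r^10s, r^13s, r^16s}; {e, r^3, r^6, r^9, r^12, r^15, r^2s, r^5s, r^8s, r^11s, r^14s, r^17s}; {e, r^3, r^6, r^9, r^12, r^15, s, r^3s, r^6s, r^9s, r^12s, r^15s}.
So G has 3 subgroups of order 12.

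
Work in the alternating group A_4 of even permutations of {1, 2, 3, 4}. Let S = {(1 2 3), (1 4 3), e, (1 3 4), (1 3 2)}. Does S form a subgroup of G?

No

|S| = 5 does not divide |G| = 12, so by Lagrange S is not a subgroup.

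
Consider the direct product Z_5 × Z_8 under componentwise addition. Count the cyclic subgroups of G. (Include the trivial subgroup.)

Each element a generates a cyclic subgroup ⟨a⟩; distinct elements may generate the same one (a cyclic group of order d has φ(d) generators).
Cyclic subgroups by order — order 1: 1; order 2: 1; order 4: 1; order 5: 1; order 8: 1; order 10: 1; order 20: 1; order 40: 1.
Total: 8.

8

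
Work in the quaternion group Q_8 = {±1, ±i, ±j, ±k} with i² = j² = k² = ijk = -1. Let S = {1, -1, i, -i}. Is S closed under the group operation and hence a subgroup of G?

Yes

|S| = 4 divides |G| = 8, consistent with Lagrange.
S contains the identity, every element's inverse is in S, and S is closed under ·: it is a subgroup.
In fact S = ⟨-i⟩.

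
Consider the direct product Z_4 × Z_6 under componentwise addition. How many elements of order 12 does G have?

8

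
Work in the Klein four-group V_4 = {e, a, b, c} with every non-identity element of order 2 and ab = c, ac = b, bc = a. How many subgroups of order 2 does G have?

3

|G| = 4 and 2 | 4, so subgroups of order 2 are possible by Lagrange.
The subgroups of order 2 are: {e, a}; {e, b}; {e, c}.
So G has 3 subgroups of order 2.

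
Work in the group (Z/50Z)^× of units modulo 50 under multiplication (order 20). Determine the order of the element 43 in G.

4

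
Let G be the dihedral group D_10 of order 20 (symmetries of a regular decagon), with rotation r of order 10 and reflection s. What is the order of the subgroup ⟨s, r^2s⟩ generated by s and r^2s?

10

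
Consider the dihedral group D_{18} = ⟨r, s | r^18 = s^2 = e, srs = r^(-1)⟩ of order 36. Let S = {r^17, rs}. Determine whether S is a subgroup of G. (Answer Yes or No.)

No

The identity e ∉ S, so S is not a subgroup.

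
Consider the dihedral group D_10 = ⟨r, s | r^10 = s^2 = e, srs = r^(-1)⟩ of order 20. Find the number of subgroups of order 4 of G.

5

|G| = 20 and 4 | 20, so subgroups of order 4 are possible by Lagrange.
The subgroups of order 4 are: {e, r^5, r^2s, r^7s}; {e, r^5, r^3s, r^8s}; {e, r^5, r^4s, r^9s}; {e, r^5, s, r^5s}; … (5 in all).
So G has 5 subgroups of order 4.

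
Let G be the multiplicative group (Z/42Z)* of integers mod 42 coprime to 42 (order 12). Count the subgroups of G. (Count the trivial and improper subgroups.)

10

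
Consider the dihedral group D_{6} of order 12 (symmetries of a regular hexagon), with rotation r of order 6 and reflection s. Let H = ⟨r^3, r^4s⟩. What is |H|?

|⟨r^3⟩| = 2 and |⟨r^4s⟩| = 2, so |H| is a multiple of lcm(2, 2) = 2 and divides |G| = 12.
Closing under the operation: H = {e, r^3, rs, r^4s}, so |H| = 4.

4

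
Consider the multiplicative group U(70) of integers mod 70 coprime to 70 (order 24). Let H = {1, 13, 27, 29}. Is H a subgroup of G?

|H| = 4 divides |G| = 24, consistent with Lagrange.
H contains the identity, every element's inverse is in H, and H is closed under ·: it is a subgroup.
In fact H = ⟨27⟩.

Yes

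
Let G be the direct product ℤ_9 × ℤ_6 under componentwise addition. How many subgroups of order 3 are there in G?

4

|G| = 54 and 3 | 54, so subgroups of order 3 are possible by Lagrange.
The subgroups of order 3 are: {(0,0), (0,2), (0,4)}; {(0,0), (3,0), (6,0)}; {(0,0), (3,2), (6,4)}; {(0,0), (3,4), (6,2)}.
So G has 4 subgroups of order 3.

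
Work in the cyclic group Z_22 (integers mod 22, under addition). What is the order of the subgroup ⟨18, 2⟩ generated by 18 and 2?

11

|⟨18⟩| = 11 and |⟨2⟩| = 11, so |H| is a multiple of lcm(11, 11) = 11 and divides |G| = 22.
Closing under the operation: H = {0, 2, 4, 6, 8, 10, 12, 14, 16, 18, 20}, so |H| = 11.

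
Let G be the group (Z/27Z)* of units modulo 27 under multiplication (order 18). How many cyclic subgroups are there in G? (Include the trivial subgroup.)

6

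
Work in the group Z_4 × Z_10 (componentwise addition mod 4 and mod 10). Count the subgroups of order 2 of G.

|G| = 40 and 2 | 40, so subgroups of order 2 are possible by Lagrange.
The subgroups of order 2 are: {(0,0), (0,5)}; {(0,0), (2,0)}; {(0,0), (2,5)}.
So G has 3 subgroups of order 2.

3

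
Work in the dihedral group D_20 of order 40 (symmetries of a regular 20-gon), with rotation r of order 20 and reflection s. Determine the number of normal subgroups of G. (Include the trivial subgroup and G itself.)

9

G has 48 subgroups. Checking conjugation-invariance by order — order 1: 1/1 normal; order 2: 1/21 normal; order 4: 1/11 normal; order 5: 1/1 normal; order 8: 0/5 normal; order 10: 1/5 normal; order 20: 3/3 normal; order 40: 1/1 normal.
Total normal subgroups: 9.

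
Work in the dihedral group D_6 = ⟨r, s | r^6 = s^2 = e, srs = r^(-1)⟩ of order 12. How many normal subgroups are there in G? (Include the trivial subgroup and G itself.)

7

G has 16 subgroups. Checking conjugation-invariance by order — order 1: 1/1 normal; order 2: 1/7 normal; order 3: 1/1 normal; order 4: 0/3 normal; order 6: 3/3 normal; order 12: 1/1 normal.
Total normal subgroups: 7.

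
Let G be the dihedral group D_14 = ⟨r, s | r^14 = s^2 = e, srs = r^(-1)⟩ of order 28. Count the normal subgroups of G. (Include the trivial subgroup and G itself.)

G has 28 subgroups. Checking conjugation-invariance by order — order 1: 1/1 normal; order 2: 1/15 normal; order 4: 0/7 normal; order 7: 1/1 normal; order 14: 3/3 normal; order 28: 1/1 normal.
Total normal subgroups: 7.

7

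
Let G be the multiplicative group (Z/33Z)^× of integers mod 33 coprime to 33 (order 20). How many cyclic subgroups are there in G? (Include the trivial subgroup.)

8

Each element a generates a cyclic subgroup ⟨a⟩; distinct elements may generate the same one (a cyclic group of order d has φ(d) generators).
Cyclic subgroups by order — order 1: 1; order 2: 3; order 5: 1; order 10: 3.
Total: 8.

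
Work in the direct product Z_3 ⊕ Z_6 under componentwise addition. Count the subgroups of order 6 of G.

4

|G| = 18 and 6 | 18, so subgroups of order 6 are possible by Lagrange.
The subgroups of order 6 are: {(0,0), (0,1), (0,2), (0,3), (0,4), (0,5)}; {(0,0), (0,3), (1,0), (1,3), (2,0), (2,3)}; {(0,0), (0,3), (1,1), (1,4), (2,2), (2,5)}; {(0,0), (0,3), (1,2), (1,5), (2,1), (2,4)}.
So G has 4 subgroups of order 6.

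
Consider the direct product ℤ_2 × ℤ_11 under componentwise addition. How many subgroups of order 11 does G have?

|G| = 22 and 11 | 22, so subgroups of order 11 are possible by Lagrange.
The subgroups of order 11 are: {(0,0), (0,1), (0,2), (0,3), (0,4), (0,5), (0,6), (0,7), (0,8), (0,9), (0,10)}.
So G has 1 subgroup of order 11.

1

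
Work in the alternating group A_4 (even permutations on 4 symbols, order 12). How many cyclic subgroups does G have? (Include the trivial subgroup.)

Group the elements of G by the cyclic subgroup they generate; each cyclic subgroup of order d accounts for φ(d) elements.
Cyclic subgroups by order — order 1: 1; order 2: 3; order 3: 4.
Total: 8.

8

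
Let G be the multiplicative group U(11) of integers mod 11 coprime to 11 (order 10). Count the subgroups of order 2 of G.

1

|G| = 10 and 2 | 10, so subgroups of order 2 are possible by Lagrange.
The subgroups of order 2 are: {1, 10}.
So G has 1 subgroup of order 2.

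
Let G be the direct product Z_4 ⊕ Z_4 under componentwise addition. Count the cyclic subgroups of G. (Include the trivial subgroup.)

10

Group the elements of G by the cyclic subgroup they generate; each cyclic subgroup of order d accounts for φ(d) elements.
Cyclic subgroups by order — order 1: 1; order 2: 3; order 4: 6.
Total: 10.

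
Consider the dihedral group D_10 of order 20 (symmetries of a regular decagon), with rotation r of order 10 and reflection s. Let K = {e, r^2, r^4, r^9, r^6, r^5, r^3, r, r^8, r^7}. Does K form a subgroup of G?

|K| = 10 divides |G| = 20, consistent with Lagrange.
K contains the identity, every element's inverse is in K, and K is closed under ·: it is a subgroup.
In fact K = ⟨r^9⟩.

Yes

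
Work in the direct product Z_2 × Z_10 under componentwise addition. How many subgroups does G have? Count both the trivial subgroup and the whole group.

10

|G| = 20, so by Lagrange every subgroup order divides 20. Divisors: 1, 2, 4, 5, 10, 20.
Subgroups by order — order 1: 1; order 2: 3; order 4: 1; order 5: 1; order 10: 3; order 20: 1.
Total: 1 + 3 + 1 + 1 + 3 + 1 = 10.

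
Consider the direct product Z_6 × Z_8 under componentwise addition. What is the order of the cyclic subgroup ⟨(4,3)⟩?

24

The order of (4,3) in Z_6 × Z_8 is lcm(ord(4) in Z_6, ord(3) in Z_8).
ord(4) = 3 and ord(3) = 8, so |⟨(4,3)⟩| = lcm(3, 8) = 24.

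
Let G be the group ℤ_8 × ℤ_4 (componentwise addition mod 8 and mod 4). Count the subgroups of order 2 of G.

3

|G| = 32 and 2 | 32, so subgroups of order 2 are possible by Lagrange.
The subgroups of order 2 are: {(0,0), (0,2)}; {(0,0), (4,0)}; {(0,0), (4,2)}.
So G has 3 subgroups of order 2.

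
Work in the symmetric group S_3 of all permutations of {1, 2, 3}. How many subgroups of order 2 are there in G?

3

|G| = 6 and 2 | 6, so subgroups of order 2 are possible by Lagrange.
The subgroups of order 2 are: {e, (1 2)}; {e, (1 3)}; {e, (2 3)}.
So G has 3 subgroups of order 2.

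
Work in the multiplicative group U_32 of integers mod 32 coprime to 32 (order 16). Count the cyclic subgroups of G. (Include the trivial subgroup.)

Each element a generates a cyclic subgroup ⟨a⟩; distinct elements may generate the same one (a cyclic group of order d has φ(d) generators).
Cyclic subgroups by order — order 1: 1; order 2: 3; order 4: 2; order 8: 2.
Total: 8.

8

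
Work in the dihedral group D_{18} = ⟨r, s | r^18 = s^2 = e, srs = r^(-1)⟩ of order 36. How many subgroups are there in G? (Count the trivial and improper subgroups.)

45

|G| = 36, so by Lagrange every subgroup order divides 36. Divisors: 1, 2, 3, 4, 6, 9, 12, 18, 36.
Subgroups by order — order 1: 1; order 2: 19; order 3: 1; order 4: 9; order 6: 7; order 9: 1; order 12: 3; order 18: 3; order 36: 1.
Total: 1 + 19 + 1 + 9 + 7 + 1 + 3 + 3 + 1 = 45.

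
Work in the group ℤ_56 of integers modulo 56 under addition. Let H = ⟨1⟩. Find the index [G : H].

|⟨1⟩| = 56 and |G| = 56.
By Lagrange, [G : H] = |G|/|H| = 56/56 = 1.

1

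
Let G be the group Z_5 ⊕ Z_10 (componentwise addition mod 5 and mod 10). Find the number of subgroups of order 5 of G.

|G| = 50 and 5 | 50, so subgroups of order 5 are possible by Lagrange.
The subgroups of order 5 are: {(0,0), (0,2), (0,4), (0,6), (0,8)}; {(0,0), (1,0), (2,0), (3,0), (4,0)}; {(0,0), (1,2), (2,4), (3,6), (4,8)}; {(0,0), (1,4), (2,8), (3,2), (4,6)}; … (6 in all).
So G has 6 subgroups of order 5.

6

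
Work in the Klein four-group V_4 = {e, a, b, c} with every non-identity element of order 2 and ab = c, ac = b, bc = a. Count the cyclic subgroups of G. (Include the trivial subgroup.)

4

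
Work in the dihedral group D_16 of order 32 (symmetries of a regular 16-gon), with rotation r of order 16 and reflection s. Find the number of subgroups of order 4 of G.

|G| = 32 and 4 | 32, so subgroups of order 4 are possible by Lagrange.
The subgroups of order 4 are: {e, r^8, r^2s, r^10s}; {e, r^8, r^3s, r^11s}; {e, r^4, r^8, r^12}; {e, r^8, r^4s, r^12s}; … (9 in all).
So G has 9 subgroups of order 4.

9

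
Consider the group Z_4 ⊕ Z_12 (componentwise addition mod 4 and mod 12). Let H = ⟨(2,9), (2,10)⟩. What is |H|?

24

|⟨(2,9)⟩| = 4 and |⟨(2,10)⟩| = 6, so |H| is a multiple of lcm(4, 6) = 12 and divides |G| = 48.
Closing under the operation: H = {(0,0), (0,1), (0,2), (0,3), (0,4), (0,5), (0,6), (0,7), (0,8), (0,9), (0,10), (0,11), (2,0), (2,1), (2,2), (2,3), (2,4), (2,5), (2,6), (2,7), (2,8), (2,9), (2,10), (2,11)}, so |H| = 24.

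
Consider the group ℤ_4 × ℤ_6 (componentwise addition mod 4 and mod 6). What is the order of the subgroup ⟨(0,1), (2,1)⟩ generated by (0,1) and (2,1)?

|⟨(0,1)⟩| = 6 and |⟨(2,1)⟩| = 6, so |H| is a multiple of lcm(6, 6) = 6 and divides |G| = 24.
Closing under the operation: H = {(0,0), (0,1), (0,2), (0,3), (0,4), (0,5), (2,0), (2,1), (2,2), (2,3), (2,4), (2,5)}, so |H| = 12.

12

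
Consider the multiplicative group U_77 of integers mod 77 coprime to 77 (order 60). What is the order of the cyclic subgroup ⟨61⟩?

30

Compute successive powers of 61 mod 77: 61, 25, 62, 9, 10, 71, 19, 4, …; 61^30 ≡ 1 (mod 77).
So |⟨61⟩| = 30.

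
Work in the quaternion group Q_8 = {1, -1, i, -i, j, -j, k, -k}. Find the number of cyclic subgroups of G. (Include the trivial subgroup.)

A cyclic subgroup of order d is generated by each of its φ(d) elements of order d, so the cyclic subgroups of order d number (#elements of order d)/φ(d).
Cyclic subgroups by order — order 1: 1; order 2: 1; order 4: 3.
Total: 5.

5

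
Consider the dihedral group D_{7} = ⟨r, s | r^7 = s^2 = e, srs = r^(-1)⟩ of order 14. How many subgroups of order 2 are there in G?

|G| = 14 and 2 | 14, so subgroups of order 2 are possible by Lagrange.
The subgroups of order 2 are: {e, r^2s}; {e, r^3s}; {e, r^4s}; {e, r^5s}; … (7 in all).
So G has 7 subgroups of order 2.

7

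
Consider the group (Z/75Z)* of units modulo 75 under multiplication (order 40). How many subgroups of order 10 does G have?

3

|G| = 40 and 10 | 40, so subgroups of order 10 are possible by Lagrange.
The subgroups of order 10 are: {1, 11, 16, 26, 31, 41, 46, 56, 61, 71}; {1, 14, 16, 29, 31, 44, 46, 59, 61, 74}; {1, 4, 16, 19, 31, 34, 46, 49, 61, 64}.
So G has 3 subgroups of order 10.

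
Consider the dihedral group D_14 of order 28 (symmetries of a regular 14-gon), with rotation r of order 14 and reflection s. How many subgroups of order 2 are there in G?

|G| = 28 and 2 | 28, so subgroups of order 2 are possible by Lagrange.
The subgroups of order 2 are: {e, r^10s}; {e, r^11s}; {e, r^12s}; {e, r^13s}; … (15 in all).
So G has 15 subgroups of order 2.

15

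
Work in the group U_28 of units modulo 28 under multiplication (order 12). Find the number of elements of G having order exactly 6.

6

The elements of order 6 are: 3, 5, 11, 17, 19, 23.
That's 6.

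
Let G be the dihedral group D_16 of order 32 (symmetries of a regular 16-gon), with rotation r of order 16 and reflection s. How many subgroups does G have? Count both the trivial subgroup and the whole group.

36

|G| = 32, so by Lagrange every subgroup order divides 32. Divisors: 1, 2, 4, 8, 16, 32.
Subgroups by order — order 1: 1; order 2: 17; order 4: 9; order 8: 5; order 16: 3; order 32: 1.
Total: 1 + 17 + 9 + 5 + 3 + 1 = 36.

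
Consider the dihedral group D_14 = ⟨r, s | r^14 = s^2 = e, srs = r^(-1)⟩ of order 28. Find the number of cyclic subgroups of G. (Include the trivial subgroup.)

18

Each element a generates a cyclic subgroup ⟨a⟩; distinct elements may generate the same one (a cyclic group of order d has φ(d) generators).
Cyclic subgroups by order — order 1: 1; order 2: 15; order 7: 1; order 14: 1.
Total: 18.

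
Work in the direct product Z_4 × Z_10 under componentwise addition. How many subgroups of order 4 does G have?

3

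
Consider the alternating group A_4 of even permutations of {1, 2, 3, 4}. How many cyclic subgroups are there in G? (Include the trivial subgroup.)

Group the elements of G by the cyclic subgroup they generate; each cyclic subgroup of order d accounts for φ(d) elements.
Cyclic subgroups by order — order 1: 1; order 2: 3; order 3: 4.
Total: 8.

8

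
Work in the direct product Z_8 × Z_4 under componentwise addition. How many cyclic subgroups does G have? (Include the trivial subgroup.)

A cyclic subgroup of order d is generated by each of its φ(d) elements of order d, so the cyclic subgroups of order d number (#elements of order d)/φ(d).
Cyclic subgroups by order — order 1: 1; order 2: 3; order 4: 6; order 8: 4.
Total: 14.

14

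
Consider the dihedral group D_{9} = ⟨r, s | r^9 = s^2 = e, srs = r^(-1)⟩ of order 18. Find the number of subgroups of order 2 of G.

|G| = 18 and 2 | 18, so subgroups of order 2 are possible by Lagrange.
The subgroups of order 2 are: {e, r^2s}; {e, r^3s}; {e, r^4s}; {e, r^5s}; … (9 in all).
So G has 9 subgroups of order 2.

9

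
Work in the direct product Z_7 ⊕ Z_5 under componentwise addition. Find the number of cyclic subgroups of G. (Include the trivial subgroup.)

4

A cyclic subgroup of order d is generated by each of its φ(d) elements of order d, so the cyclic subgroups of order d number (#elements of order d)/φ(d).
Cyclic subgroups by order — order 1: 1; order 5: 1; order 7: 1; order 35: 1.
Total: 4.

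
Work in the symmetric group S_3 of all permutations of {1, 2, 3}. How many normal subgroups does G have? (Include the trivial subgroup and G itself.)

3

G has 6 subgroups. Checking conjugation-invariance by order — order 1: 1/1 normal; order 2: 0/3 normal; order 3: 1/1 normal; order 6: 1/1 normal.
Total normal subgroups: 3.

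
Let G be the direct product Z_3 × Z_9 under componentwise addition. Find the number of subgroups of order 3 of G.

4

|G| = 27 and 3 | 27, so subgroups of order 3 are possible by Lagrange.
The subgroups of order 3 are: {(0,0), (0,3), (0,6)}; {(0,0), (1,0), (2,0)}; {(0,0), (1,3), (2,6)}; {(0,0), (1,6), (2,3)}.
So G has 4 subgroups of order 3.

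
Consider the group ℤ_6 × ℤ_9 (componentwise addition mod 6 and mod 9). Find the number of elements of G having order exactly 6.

An element (a,b) has order lcm(ord(a), ord(b)); count pairs with lcm equal to 6.
Enumerating gives 8 such elements.

8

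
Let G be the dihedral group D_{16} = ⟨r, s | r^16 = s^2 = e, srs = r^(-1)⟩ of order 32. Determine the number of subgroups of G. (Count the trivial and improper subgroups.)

36

|G| = 32, so by Lagrange every subgroup order divides 32. Divisors: 1, 2, 4, 8, 16, 32.
Subgroups by order — order 1: 1; order 2: 17; order 4: 9; order 8: 5; order 16: 3; order 32: 1.
Total: 1 + 17 + 9 + 5 + 3 + 1 = 36.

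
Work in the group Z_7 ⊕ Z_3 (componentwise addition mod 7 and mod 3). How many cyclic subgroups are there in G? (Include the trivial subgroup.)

4

Each element a generates a cyclic subgroup ⟨a⟩; distinct elements may generate the same one (a cyclic group of order d has φ(d) generators).
Cyclic subgroups by order — order 1: 1; order 3: 1; order 7: 1; order 21: 1.
Total: 4.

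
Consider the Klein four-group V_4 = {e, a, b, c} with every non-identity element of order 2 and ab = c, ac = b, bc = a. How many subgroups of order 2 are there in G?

|G| = 4 and 2 | 4, so subgroups of order 2 are possible by Lagrange.
The subgroups of order 2 are: {e, a}; {e, b}; {e, c}.
So G has 3 subgroups of order 2.

3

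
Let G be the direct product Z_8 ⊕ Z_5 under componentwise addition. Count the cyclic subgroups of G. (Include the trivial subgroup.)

8

Group the elements of G by the cyclic subgroup they generate; each cyclic subgroup of order d accounts for φ(d) elements.
Cyclic subgroups by order — order 1: 1; order 2: 1; order 4: 1; order 5: 1; order 8: 1; order 10: 1; order 20: 1; order 40: 1.
Total: 8.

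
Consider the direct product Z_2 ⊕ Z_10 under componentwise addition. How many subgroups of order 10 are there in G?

|G| = 20 and 10 | 20, so subgroups of order 10 are possible by Lagrange.
The subgroups of order 10 are: {(0,0), (0,1), (0,2), (0,3), (0,4), (0,5), (0,6), (0,7), (0,8), (0,9)}; {(0,0), (0,2), (0,4), (0,6), (0,8), (1,0), (1,2), (1,4), (1,6), (1,8)}; {(0,0), (0,2), (0,4), (0,6), (0,8), (1,1), (1,3), (1,5), (1,7), (1,9)}.
So G has 3 subgroups of order 10.

3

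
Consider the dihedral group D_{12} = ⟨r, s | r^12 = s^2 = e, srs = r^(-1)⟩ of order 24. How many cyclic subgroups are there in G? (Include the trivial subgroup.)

Group the elements of G by the cyclic subgroup they generate; each cyclic subgroup of order d accounts for φ(d) elements.
Cyclic subgroups by order — order 1: 1; order 2: 13; order 3: 1; order 4: 1; order 6: 1; order 12: 1.
Total: 18.

18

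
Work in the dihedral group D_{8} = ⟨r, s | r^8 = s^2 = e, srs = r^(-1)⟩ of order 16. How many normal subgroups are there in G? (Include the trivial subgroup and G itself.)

G has 19 subgroups. Checking conjugation-invariance by order — order 1: 1/1 normal; order 2: 1/9 normal; order 4: 1/5 normal; order 8: 3/3 normal; order 16: 1/1 normal.
Total normal subgroups: 7.

7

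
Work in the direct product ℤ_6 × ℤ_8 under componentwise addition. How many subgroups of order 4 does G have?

3

|G| = 48 and 4 | 48, so subgroups of order 4 are possible by Lagrange.
The subgroups of order 4 are: {(0,0), (0,2), (0,4), (0,6)}; {(0,0), (0,4), (3,0), (3,4)}; {(0,0), (0,4), (3,2), (3,6)}.
So G has 3 subgroups of order 4.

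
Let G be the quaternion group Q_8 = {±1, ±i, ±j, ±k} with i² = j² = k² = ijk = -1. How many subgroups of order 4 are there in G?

3

|G| = 8 and 4 | 8, so subgroups of order 4 are possible by Lagrange.
The subgroups of order 4 are: {1, -1, i, -i}; {1, -1, j, -j}; {1, -1, k, -k}.
So G has 3 subgroups of order 4.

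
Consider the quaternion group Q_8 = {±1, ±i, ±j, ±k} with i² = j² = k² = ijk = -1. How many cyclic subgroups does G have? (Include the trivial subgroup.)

Group the elements of G by the cyclic subgroup they generate; each cyclic subgroup of order d accounts for φ(d) elements.
Cyclic subgroups by order — order 1: 1; order 2: 1; order 4: 3.
Total: 5.

5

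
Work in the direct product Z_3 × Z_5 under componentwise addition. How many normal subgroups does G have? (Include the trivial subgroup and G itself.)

G is abelian, so every subgroup is normal.
G has 4 subgroups in total, hence 4 normal subgroups.

4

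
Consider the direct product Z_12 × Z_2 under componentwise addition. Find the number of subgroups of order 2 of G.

|G| = 24 and 2 | 24, so subgroups of order 2 are possible by Lagrange.
The subgroups of order 2 are: {(0,0), (0,1)}; {(0,0), (6,0)}; {(0,0), (6,1)}.
So G has 3 subgroups of order 2.

3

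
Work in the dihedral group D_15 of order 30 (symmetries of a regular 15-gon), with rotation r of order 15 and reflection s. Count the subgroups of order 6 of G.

5

|G| = 30 and 6 | 30, so subgroups of order 6 are possible by Lagrange.
The subgroups of order 6 are: {e, r^5, r^10, s, r^5s, r^10s}; {e, r^5, r^10, rs, r^6s, r^11s}; {e, r^5, r^10, r^2s, r^7s, r^12s}; {e, r^5, r^10, r^3s, r^8s, r^13s}; … (5 in all).
So G has 5 subgroups of order 6.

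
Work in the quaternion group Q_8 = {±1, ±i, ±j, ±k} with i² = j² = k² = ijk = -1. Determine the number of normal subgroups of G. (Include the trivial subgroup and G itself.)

G has 6 subgroups. Checking conjugation-invariance by order — order 1: 1/1 normal; order 2: 1/1 normal; order 4: 3/3 normal; order 8: 1/1 normal.
Total normal subgroups: 6.

6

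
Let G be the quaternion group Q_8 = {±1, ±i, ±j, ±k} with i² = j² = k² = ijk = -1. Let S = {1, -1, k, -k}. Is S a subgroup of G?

Yes

|S| = 4 divides |G| = 8, consistent with Lagrange.
S contains the identity, every element's inverse is in S, and S is closed under ·: it is a subgroup.
In fact S = ⟨-k⟩.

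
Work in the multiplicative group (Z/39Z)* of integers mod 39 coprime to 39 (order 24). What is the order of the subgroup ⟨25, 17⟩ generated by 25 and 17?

12

|⟨25⟩| = 2 and |⟨17⟩| = 6, so |H| is a multiple of lcm(2, 6) = 6 and divides |G| = 24.
Closing under the operation: H = {1, 4, 10, 14, 16, 17, 22, 23, 25, 29, 35, 38}, so |H| = 12.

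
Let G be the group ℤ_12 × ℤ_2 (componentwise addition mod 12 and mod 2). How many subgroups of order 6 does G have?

3

|G| = 24 and 6 | 24, so subgroups of order 6 are possible by Lagrange.
The subgroups of order 6 are: {(0,0), (0,1), (4,0), (4,1), (8,0), (8,1)}; {(0,0), (2,0), (4,0), (6,0), (8,0), (10,0)}; {(0,0), (2,1), (4,0), (6,1), (8,0), (10,1)}.
So G has 3 subgroups of order 6.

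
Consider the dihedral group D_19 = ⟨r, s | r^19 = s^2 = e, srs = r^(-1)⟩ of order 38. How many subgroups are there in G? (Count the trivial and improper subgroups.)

|G| = 38, so by Lagrange every subgroup order divides 38. Divisors: 1, 2, 19, 38.
Subgroups by order — order 1: 1; order 2: 19; order 19: 1; order 38: 1.
Total: 1 + 19 + 1 + 1 = 22.

22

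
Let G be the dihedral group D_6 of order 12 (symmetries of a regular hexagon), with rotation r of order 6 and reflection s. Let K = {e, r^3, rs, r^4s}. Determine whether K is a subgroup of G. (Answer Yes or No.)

Yes

|K| = 4 divides |G| = 12, consistent with Lagrange.
K contains the identity, every element's inverse is in K, and K is closed under ·: it is a subgroup.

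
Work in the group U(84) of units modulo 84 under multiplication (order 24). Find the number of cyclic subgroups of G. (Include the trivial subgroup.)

16

Group the elements of G by the cyclic subgroup they generate; each cyclic subgroup of order d accounts for φ(d) elements.
Cyclic subgroups by order — order 1: 1; order 2: 7; order 3: 1; order 6: 7.
Total: 16.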